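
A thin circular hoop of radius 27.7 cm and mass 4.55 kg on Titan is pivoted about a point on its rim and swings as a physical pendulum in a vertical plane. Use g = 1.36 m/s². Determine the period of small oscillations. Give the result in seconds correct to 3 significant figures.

4.01 s

I_cm = mr² = 0.3491 kg·m². The pivot is at distance d = 0.277 m from the centre of mass.
By the parallel-axis theorem, I = I_cm + md² = 0.3491 + 0.3491 = 0.6982 kg·m².
T = 2π√(I/(mgd)) = 2π√(0.6982/(4.55 × 1.36 × 0.277)) = 4.01 s.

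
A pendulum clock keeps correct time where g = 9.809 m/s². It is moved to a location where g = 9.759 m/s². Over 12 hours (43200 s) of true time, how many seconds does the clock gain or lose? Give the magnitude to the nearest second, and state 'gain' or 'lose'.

lose 110 s

The clock's period scales as T ∝ 1/√g, so T'/T = √(9.809/9.759) = 1.00256.
In 43200 s of true time the clock registers 43200/1.00256 = 43089.8 s, so it loses 110 s.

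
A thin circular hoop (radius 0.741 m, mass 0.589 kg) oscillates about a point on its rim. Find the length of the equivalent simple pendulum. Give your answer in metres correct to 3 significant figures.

The equivalent simple-pendulum length is L_eq = I/(md), where I is about the pivot and d = 0.7410 m.
I_cm = mR² = 0.3234 kg·m², so I = I_cm + md² = 0.3234 + 0.3234 = 0.6468 kg·m².
L_eq = 0.6468/(0.589 × 0.7410) = 1.48 m.

1.48 m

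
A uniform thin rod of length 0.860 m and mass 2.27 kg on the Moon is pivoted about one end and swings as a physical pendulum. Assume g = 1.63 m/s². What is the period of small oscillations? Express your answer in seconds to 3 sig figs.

For a physical pendulum T = 2π√(I/(mgd)), with d = 0.4300 m from pivot to centre of mass.
I_cm = mL²/12 = 2.27 × 0.860²/12 = 0.1399 kg·m²; I = I_cm + md² = 0.1399 + 2.27 × 0.4300² = 0.5596 kg·m².
T = 2π√(0.5596/(2.27 × 1.63 × 0.4300)) = 3.73 s.

3.73 s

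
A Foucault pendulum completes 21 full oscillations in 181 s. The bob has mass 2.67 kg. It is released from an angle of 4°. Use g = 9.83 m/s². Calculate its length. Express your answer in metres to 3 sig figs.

T = 181/21 = 8.619 s.
From T = 2π√(L/g), L = gT²/(4π²) = 9.83 × 8.619²/(4π²) = 18.5 m.

18.5 m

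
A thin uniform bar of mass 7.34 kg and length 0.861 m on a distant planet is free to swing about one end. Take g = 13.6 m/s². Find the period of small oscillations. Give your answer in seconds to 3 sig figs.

1.29 s

For a physical pendulum T = 2π√(I/(mgd)), with d = 0.4305 m from pivot to centre of mass.
I_cm = mL²/12 = 7.34 × 0.861²/12 = 0.4534 kg·m²; I = I_cm + md² = 0.4534 + 7.34 × 0.4305² = 1.814 kg·m².
T = 2π√(1.814/(7.34 × 13.6 × 0.4305)) = 1.29 s.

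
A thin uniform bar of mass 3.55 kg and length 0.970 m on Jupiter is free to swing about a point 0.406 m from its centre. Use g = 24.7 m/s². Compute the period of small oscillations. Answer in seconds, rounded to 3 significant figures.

For a physical pendulum T = 2π√(I/(mgd)), with d = 0.4060 m from pivot to centre of mass.
I_cm = mL²/12 = 3.55 × 0.970²/12 = 0.2783 kg·m²; I = I_cm + md² = 0.2783 + 3.55 × 0.4060² = 0.8635 kg·m².
T = 2π√(0.8635/(3.55 × 24.7 × 0.4060)) = 0.979 s.

0.979 s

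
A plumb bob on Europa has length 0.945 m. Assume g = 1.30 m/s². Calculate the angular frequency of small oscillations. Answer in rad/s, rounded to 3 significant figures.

1.17 rad/s

ω = √(g/L) = √(1.30/0.945) = 1.17 rad/s.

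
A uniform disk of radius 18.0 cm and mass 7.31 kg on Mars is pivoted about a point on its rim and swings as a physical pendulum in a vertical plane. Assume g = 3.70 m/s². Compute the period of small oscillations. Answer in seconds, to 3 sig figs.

1.70 s

I_cm = ½mr² = 0.1184 kg·m². The pivot is at distance d = 0.180 m from the centre of mass.
By the parallel-axis theorem, I = I_cm + md² = 0.1184 + 0.2368 = 0.3553 kg·m².
T = 2π√(I/(mgd)) = 2π√(0.3553/(7.31 × 3.70 × 0.180)) = 1.70 s.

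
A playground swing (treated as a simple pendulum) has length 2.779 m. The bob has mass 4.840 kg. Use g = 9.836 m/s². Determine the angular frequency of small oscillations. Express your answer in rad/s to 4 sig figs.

1.881 rad/s

ω = √(g/L) = √(9.836/2.779) = 1.881 rad/s.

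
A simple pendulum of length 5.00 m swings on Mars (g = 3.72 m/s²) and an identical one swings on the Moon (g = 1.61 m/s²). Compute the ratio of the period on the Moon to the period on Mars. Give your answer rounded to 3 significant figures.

1.52

T ∝ 1/√g, so T₂/T₁ = √(g₁/g₂) = √(3.72/1.61) = 1.52.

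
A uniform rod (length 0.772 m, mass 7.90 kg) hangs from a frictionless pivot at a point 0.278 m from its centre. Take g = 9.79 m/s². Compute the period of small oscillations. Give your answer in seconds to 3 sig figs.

1.36 s

For a physical pendulum T = 2π√(I/(mgd)), with d = 0.2780 m from pivot to centre of mass.
I_cm = mL²/12 = 7.90 × 0.772²/12 = 0.3924 kg·m²; I = I_cm + md² = 0.3924 + 7.90 × 0.2780² = 1.003 kg·m².
T = 2π√(1.003/(7.90 × 9.79 × 0.2780)) = 1.36 s.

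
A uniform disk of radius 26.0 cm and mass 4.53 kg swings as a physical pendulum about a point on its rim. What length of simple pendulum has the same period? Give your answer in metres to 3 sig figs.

The equivalent simple-pendulum length is L_eq = I/(md), where I is about the pivot and d = 0.2600 m.
I_cm = ½mR² = 0.1531 kg·m², so I = I_cm + md² = 0.1531 + 0.3062 = 0.4593 kg·m².
L_eq = 0.4593/(4.53 × 0.2600) = 0.390 m.

0.390 m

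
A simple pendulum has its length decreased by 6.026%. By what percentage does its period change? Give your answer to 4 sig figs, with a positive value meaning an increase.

-3.060%

T ∝ √L, so T'/T = √(0.93974) = 0.96940.
Percentage change in T = (0.96940 − 1) × 100% = -3.060%.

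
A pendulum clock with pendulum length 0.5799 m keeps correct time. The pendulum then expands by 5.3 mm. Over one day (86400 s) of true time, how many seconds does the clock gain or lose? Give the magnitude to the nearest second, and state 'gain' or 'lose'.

T ∝ √L, so T'/T = √(0.58520/0.5799) = 1.00456.
In 86400 s of true time the clock registers 86400/1.00456 = 86007.9 s, so it loses 392 s.

lose 392 s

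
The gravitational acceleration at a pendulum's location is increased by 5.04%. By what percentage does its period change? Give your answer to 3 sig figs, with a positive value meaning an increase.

-2.43%

T ∝ 1/√g, so T'/T = 1/√(1.050) = 0.9757.
Percentage change in T = (0.9757 − 1) × 100% = -2.43%.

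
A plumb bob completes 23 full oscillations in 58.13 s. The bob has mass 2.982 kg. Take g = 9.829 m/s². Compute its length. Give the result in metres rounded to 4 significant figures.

1.590 m

T = 58.13/23 = 2.5274 s.
From T = 2π√(L/g), L = gT²/(4π²) = 9.829 × 2.5274²/(4π²) = 1.590 m.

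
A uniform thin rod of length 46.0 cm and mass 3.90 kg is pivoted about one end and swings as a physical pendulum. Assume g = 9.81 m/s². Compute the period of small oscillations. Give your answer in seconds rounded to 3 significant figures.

1.11 s

For a physical pendulum T = 2π√(I/(mgd)), with d = 0.2300 m from pivot to centre of mass.
I_cm = mL²/12 = 3.90 × 0.460²/12 = 0.06877 kg·m²; I = I_cm + md² = 0.06877 + 3.90 × 0.2300² = 0.2751 kg·m².
T = 2π√(0.2751/(3.90 × 9.81 × 0.2300)) = 1.11 s.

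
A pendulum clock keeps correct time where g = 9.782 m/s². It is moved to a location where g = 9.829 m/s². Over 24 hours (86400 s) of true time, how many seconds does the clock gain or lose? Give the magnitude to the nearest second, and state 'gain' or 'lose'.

gain 207 s

The clock's period scales as T ∝ 1/√g, so T'/T = √(9.782/9.829) = 0.997606.
In 86400 s of true time the clock registers 86400/0.997606 = 86607.3 s, so it gains 207 s.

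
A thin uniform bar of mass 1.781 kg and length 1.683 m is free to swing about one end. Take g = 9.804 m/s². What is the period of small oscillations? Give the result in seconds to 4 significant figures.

2.126 s

For a physical pendulum T = 2π√(I/(mgd)), with d = 0.84150 m from pivot to centre of mass.
I_cm = mL²/12 = 1.781 × 1.683²/12 = 0.42039 kg·m²; I = I_cm + md² = 0.42039 + 1.781 × 0.84150² = 1.6816 kg·m².
T = 2π√(1.6816/(1.781 × 9.804 × 0.84150)) = 2.126 s.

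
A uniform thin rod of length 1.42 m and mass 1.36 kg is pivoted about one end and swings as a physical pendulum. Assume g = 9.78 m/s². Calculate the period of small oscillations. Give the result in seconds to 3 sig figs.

1.95 s

For a physical pendulum T = 2π√(I/(mgd)), with d = 0.7100 m from pivot to centre of mass.
I_cm = mL²/12 = 1.36 × 1.42²/12 = 0.2285 kg·m²; I = I_cm + md² = 0.2285 + 1.36 × 0.7100² = 0.9141 kg·m².
T = 2π√(0.9141/(1.36 × 9.78 × 0.7100)) = 1.95 s.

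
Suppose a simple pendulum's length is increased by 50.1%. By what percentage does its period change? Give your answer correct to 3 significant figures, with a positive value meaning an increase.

22.5%

T ∝ √L, so T'/T = √(1.501) = 1.225.
Percentage change in T = (1.225 − 1) × 100% = 22.5%.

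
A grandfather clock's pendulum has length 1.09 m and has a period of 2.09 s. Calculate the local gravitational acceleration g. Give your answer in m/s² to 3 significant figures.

From T = 2π√(L/g), g = 4π²L/T² = 4π² × 1.09/2.090² = 9.85 m/s².

9.85 m/s²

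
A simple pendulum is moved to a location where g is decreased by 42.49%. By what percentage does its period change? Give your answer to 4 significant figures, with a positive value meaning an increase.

31.86%

T ∝ 1/√g, so T'/T = 1/√(0.57510) = 1.3186.
Percentage change in T = (1.3186 − 1) × 100% = 31.86%.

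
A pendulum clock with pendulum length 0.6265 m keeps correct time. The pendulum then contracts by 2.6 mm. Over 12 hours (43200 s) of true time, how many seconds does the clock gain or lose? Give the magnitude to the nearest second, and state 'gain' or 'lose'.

gain 90 s

T ∝ √L, so T'/T = √(0.62390/0.6265) = 0.997923.
In 43200 s of true time the clock registers 43200/0.997923 = 43289.9 s, so it gains 90 s.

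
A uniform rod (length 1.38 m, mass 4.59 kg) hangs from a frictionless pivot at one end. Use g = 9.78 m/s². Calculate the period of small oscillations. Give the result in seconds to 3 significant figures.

1.93 s

For a physical pendulum T = 2π√(I/(mgd)), with d = 0.6900 m from pivot to centre of mass.
I_cm = mL²/12 = 4.59 × 1.38²/12 = 0.7284 kg·m²; I = I_cm + md² = 0.7284 + 4.59 × 0.6900² = 2.914 kg·m².
T = 2π√(2.914/(4.59 × 9.78 × 0.6900)) = 1.93 s.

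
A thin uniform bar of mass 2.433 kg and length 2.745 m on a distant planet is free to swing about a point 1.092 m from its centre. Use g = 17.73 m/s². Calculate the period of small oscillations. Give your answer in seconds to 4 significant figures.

1.927 s

For a physical pendulum T = 2π√(I/(mgd)), with d = 1.0920 m from pivot to centre of mass.
I_cm = mL²/12 = 2.433 × 2.745²/12 = 1.5277 kg·m²; I = I_cm + md² = 1.5277 + 2.433 × 1.0920² = 4.4290 kg·m².
T = 2π√(4.4290/(2.433 × 17.73 × 1.0920)) = 1.927 s.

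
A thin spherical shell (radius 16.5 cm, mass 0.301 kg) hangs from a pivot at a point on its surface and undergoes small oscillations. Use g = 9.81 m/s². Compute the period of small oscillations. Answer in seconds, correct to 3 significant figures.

1.05 s

I_cm = (2/3)mr² = 0.005463 kg·m². The pivot is at distance d = 0.165 m from the centre of mass.
By the parallel-axis theorem, I = I_cm + md² = 0.005463 + 0.008195 = 0.01366 kg·m².
T = 2π√(I/(mgd)) = 2π√(0.01366/(0.301 × 9.81 × 0.165)) = 1.05 s.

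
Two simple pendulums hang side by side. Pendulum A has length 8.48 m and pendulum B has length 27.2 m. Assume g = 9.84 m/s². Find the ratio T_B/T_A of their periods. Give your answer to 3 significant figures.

1.79

T ∝ √L, so T_B/T_A = √(L_B/L_A) = √(27.2/8.48) = 1.79.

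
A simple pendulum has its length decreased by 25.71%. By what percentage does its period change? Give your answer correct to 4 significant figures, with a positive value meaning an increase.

-13.81%

T ∝ √L, so T'/T = √(0.74290) = 0.86192.
Percentage change in T = (0.86192 − 1) × 100% = -13.81%.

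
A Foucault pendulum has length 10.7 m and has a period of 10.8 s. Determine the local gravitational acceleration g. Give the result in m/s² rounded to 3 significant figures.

From T = 2π√(L/g), g = 4π²L/T² = 4π² × 10.7/10.80² = 3.62 m/s².

3.62 m/s²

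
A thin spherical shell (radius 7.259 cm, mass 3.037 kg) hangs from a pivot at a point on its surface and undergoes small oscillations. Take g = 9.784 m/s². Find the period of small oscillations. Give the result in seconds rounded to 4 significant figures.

I_cm = (2/3)mr² = 0.010669 kg·m². The pivot is at distance d = 0.07259 m from the centre of mass.
By the parallel-axis theorem, I = I_cm + md² = 0.010669 + 0.016003 = 0.026671 kg·m².
T = 2π√(I/(mgd)) = 2π√(0.026671/(3.037 × 9.784 × 0.07259)) = 0.6987 s.

0.6987 s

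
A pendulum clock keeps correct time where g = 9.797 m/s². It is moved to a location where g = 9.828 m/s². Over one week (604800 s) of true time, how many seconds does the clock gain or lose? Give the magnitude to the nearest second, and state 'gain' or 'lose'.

The clock's period scales as T ∝ 1/√g, so T'/T = √(9.797/9.828) = 0.998422.
In 604800 s of true time the clock registers 604800/0.998422 = 605756.1 s, so it gains 956 s.

gain 956 s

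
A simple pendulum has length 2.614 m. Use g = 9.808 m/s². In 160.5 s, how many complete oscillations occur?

49

T = 2π√(L/g) = 2π√(2.614/9.808) = 3.2437 s.
Number of complete oscillations = ⌊160.5/3.2437⌋ = ⌊49.480⌋ = 49.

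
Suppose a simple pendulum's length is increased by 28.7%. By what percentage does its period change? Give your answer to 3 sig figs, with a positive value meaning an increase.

13.4%

T ∝ √L, so T'/T = √(1.287) = 1.134.
Percentage change in T = (1.134 − 1) × 100% = 13.4%.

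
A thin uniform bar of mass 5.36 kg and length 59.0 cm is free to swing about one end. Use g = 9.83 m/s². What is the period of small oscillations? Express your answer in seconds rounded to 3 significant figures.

For a physical pendulum T = 2π√(I/(mgd)), with d = 0.2950 m from pivot to centre of mass.
I_cm = mL²/12 = 5.36 × 0.590²/12 = 0.1555 kg·m²; I = I_cm + md² = 0.1555 + 5.36 × 0.2950² = 0.6219 kg·m².
T = 2π√(0.6219/(5.36 × 9.83 × 0.2950)) = 1.26 s.

1.26 s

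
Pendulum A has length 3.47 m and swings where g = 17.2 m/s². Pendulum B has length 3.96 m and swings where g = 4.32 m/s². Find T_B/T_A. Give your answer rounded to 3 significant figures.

2.13

T = 2π√(L/g), so T_B/T_A = √((L_B/g_B)/(L_A/g_A)) = √((3.96/4.32)/(3.47/17.2)) = 2.13.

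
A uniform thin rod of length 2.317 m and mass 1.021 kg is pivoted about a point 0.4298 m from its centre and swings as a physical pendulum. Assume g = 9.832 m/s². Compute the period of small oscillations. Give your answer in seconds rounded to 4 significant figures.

2.430 s

For a physical pendulum T = 2π√(I/(mgd)), with d = 0.42980 m from pivot to centre of mass.
I_cm = mL²/12 = 1.021 × 2.317²/12 = 0.45677 kg·m²; I = I_cm + md² = 0.45677 + 1.021 × 0.42980² = 0.64538 kg·m².
T = 2π√(0.64538/(1.021 × 9.832 × 0.42980)) = 2.430 s.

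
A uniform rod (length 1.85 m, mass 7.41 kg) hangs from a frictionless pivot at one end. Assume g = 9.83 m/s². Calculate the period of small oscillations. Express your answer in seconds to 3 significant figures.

2.23 s

For a physical pendulum T = 2π√(I/(mgd)), with d = 0.9250 m from pivot to centre of mass.
I_cm = mL²/12 = 7.41 × 1.85²/12 = 2.113 kg·m²; I = I_cm + md² = 2.113 + 7.41 × 0.9250² = 8.454 kg·m².
T = 2π√(8.454/(7.41 × 9.83 × 0.9250)) = 2.23 s.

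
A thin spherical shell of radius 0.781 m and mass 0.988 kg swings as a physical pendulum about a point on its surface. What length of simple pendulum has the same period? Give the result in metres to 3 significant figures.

The equivalent simple-pendulum length is L_eq = I/(md), where I is about the pivot and d = 0.7810 m.
I_cm = (2/3)mR² = 0.4018 kg·m², so I = I_cm + md² = 0.4018 + 0.6026 = 1.004 kg·m².
L_eq = 1.004/(0.988 × 0.7810) = 1.30 m.

1.30 m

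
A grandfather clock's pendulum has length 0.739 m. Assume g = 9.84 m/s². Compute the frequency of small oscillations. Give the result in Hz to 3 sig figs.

T = 2π√(L/g) = 2π√(0.739/9.84) = 1.722 s, so f = 1/T = 0.581 Hz.

0.581 Hz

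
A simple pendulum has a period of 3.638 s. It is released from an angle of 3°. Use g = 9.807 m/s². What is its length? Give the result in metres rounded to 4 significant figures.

From T = 2π√(L/g), L = gT²/(4π²) = 9.807 × 3.6380²/(4π²) = 3.288 m.

3.288 m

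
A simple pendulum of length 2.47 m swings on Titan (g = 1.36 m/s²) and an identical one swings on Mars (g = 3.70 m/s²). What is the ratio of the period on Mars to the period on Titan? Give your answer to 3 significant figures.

0.606

T ∝ 1/√g, so T₂/T₁ = √(g₁/g₂) = √(1.36/3.70) = 0.606.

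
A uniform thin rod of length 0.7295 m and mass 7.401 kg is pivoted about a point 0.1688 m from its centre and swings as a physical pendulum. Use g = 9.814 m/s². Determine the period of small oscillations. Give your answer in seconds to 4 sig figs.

1.318 s

For a physical pendulum T = 2π√(I/(mgd)), with d = 0.16880 m from pivot to centre of mass.
I_cm = mL²/12 = 7.401 × 0.7295²/12 = 0.32822 kg·m²; I = I_cm + md² = 0.32822 + 7.401 × 0.16880² = 0.53910 kg·m².
T = 2π√(0.53910/(7.401 × 9.814 × 0.16880)) = 1.318 s.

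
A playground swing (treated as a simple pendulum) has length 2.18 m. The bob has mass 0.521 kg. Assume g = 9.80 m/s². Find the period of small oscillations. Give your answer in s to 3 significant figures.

T = 2π√(L/g) = 2π√(2.18/9.80) = 2π × 0.4716 = 2.96 s.

2.96 s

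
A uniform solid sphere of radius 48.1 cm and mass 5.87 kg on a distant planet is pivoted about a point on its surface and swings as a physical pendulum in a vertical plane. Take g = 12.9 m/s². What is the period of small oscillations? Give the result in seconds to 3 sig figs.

1.44 s

I_cm = (2/5)mr² = 0.5432 kg·m². The pivot is at distance d = 0.481 m from the centre of mass.
By the parallel-axis theorem, I = I_cm + md² = 0.5432 + 1.358 = 1.901 kg·m².
T = 2π√(I/(mgd)) = 2π√(1.901/(5.87 × 12.9 × 0.481)) = 1.44 s.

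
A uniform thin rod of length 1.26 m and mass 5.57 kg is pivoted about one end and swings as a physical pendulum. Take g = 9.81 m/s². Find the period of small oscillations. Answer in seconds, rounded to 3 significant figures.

For a physical pendulum T = 2π√(I/(mgd)), with d = 0.6300 m from pivot to centre of mass.
I_cm = mL²/12 = 5.57 × 1.26²/12 = 0.7369 kg·m²; I = I_cm + md² = 0.7369 + 5.57 × 0.6300² = 2.948 kg·m².
T = 2π√(2.948/(5.57 × 9.81 × 0.6300)) = 1.84 s.

1.84 s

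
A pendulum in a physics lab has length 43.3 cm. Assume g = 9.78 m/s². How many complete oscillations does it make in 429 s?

T = 2π√(L/g) = 2π√(0.433/9.78) = 1.322 s.
Number of complete oscillations = ⌊429/1.322⌋ = ⌊324.5⌋ = 324.

324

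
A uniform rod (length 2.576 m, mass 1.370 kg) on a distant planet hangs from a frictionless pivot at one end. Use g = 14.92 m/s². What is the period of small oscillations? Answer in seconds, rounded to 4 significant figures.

For a physical pendulum T = 2π√(I/(mgd)), with d = 1.2880 m from pivot to centre of mass.
I_cm = mL²/12 = 1.370 × 2.576²/12 = 0.75758 kg·m²; I = I_cm + md² = 0.75758 + 1.370 × 1.2880² = 3.0303 kg·m².
T = 2π√(3.0303/(1.370 × 14.92 × 1.2880)) = 2.132 s.

2.132 s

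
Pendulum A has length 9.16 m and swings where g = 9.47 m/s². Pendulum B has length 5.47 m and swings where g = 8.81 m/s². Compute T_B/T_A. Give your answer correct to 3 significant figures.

0.801

T = 2π√(L/g), so T_B/T_A = √((L_B/g_B)/(L_A/g_A)) = √((5.47/8.81)/(9.16/9.47)) = 0.801.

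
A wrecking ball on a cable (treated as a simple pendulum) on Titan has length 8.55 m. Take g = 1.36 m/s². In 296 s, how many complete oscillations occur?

18

T = 2π√(L/g) = 2π√(8.55/1.36) = 15.75 s.
Number of complete oscillations = ⌊296/15.75⌋ = ⌊18.79⌋ = 18.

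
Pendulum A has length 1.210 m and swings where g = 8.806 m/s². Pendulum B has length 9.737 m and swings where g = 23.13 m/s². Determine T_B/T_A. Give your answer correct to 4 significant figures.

1.750

T = 2π√(L/g), so T_B/T_A = √((L_B/g_B)/(L_A/g_A)) = √((9.737/23.13)/(1.210/8.806)) = 1.750.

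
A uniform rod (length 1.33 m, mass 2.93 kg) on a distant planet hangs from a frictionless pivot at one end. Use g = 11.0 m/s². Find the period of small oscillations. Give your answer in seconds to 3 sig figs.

For a physical pendulum T = 2π√(I/(mgd)), with d = 0.6650 m from pivot to centre of mass.
I_cm = mL²/12 = 2.93 × 1.33²/12 = 0.4319 kg·m²; I = I_cm + md² = 0.4319 + 2.93 × 0.6650² = 1.728 kg·m².
T = 2π√(1.728/(2.93 × 11.0 × 0.6650)) = 1.78 s.

1.78 s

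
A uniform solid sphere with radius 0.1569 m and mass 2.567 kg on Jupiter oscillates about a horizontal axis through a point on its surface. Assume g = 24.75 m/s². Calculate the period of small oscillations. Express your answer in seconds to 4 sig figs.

I_cm = (2/5)mr² = 0.025277 kg·m². The pivot is at distance d = 0.1569 m from the centre of mass.
By the parallel-axis theorem, I = I_cm + md² = 0.025277 + 0.063193 = 0.088471 kg·m².
T = 2π√(I/(mgd)) = 2π√(0.088471/(2.567 × 24.75 × 0.1569)) = 0.5919 s.

0.5919 s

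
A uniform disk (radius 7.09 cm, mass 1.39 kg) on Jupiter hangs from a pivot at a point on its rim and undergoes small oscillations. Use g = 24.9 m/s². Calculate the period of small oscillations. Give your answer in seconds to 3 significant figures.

0.411 s

I_cm = ½mr² = 0.003494 kg·m². The pivot is at distance d = 0.0709 m from the centre of mass.
By the parallel-axis theorem, I = I_cm + md² = 0.003494 + 0.006987 = 0.01048 kg·m².
T = 2π√(I/(mgd)) = 2π√(0.01048/(1.39 × 24.9 × 0.0709)) = 0.411 s.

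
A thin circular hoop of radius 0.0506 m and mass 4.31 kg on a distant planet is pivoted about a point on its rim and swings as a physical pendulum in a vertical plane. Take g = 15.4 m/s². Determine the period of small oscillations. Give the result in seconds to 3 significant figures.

0.509 s

I_cm = mr² = 0.01104 kg·m². The pivot is at distance d = 0.0506 m from the centre of mass.
By the parallel-axis theorem, I = I_cm + md² = 0.01104 + 0.01104 = 0.02207 kg·m².
T = 2π√(I/(mgd)) = 2π√(0.02207/(4.31 × 15.4 × 0.0506)) = 0.509 s.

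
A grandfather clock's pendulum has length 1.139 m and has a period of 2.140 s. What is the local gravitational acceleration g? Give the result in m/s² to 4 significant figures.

9.819 m/s²

From T = 2π√(L/g), g = 4π²L/T² = 4π² × 1.139/2.1400² = 9.819 m/s².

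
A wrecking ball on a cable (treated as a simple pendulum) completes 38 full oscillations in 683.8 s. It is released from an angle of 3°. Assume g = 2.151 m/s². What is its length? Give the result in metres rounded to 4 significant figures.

17.64 m

T = 683.8/38 = 17.995 s.
From T = 2π√(L/g), L = gT²/(4π²) = 2.151 × 17.995²/(4π²) = 17.64 m.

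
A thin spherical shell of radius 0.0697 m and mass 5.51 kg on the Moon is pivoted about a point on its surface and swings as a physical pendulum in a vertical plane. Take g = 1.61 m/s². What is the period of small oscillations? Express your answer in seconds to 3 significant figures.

I_cm = (2/3)mr² = 0.01785 kg·m². The pivot is at distance d = 0.0697 m from the centre of mass.
By the parallel-axis theorem, I = I_cm + md² = 0.01785 + 0.02677 = 0.04461 kg·m².
T = 2π√(I/(mgd)) = 2π√(0.04461/(5.51 × 1.61 × 0.0697)) = 1.69 s.

1.69 s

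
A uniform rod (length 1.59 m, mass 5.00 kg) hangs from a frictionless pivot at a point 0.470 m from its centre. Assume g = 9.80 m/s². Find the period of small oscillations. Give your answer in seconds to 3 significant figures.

1.92 s

For a physical pendulum T = 2π√(I/(mgd)), with d = 0.4700 m from pivot to centre of mass.
I_cm = mL²/12 = 5.00 × 1.59²/12 = 1.053 kg·m²; I = I_cm + md² = 1.053 + 5.00 × 0.4700² = 2.158 kg·m².
T = 2π√(2.158/(5.00 × 9.80 × 0.4700)) = 1.92 s.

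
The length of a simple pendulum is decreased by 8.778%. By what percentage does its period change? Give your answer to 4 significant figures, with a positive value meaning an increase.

T ∝ √L, so T'/T = √(0.91222) = 0.95510.
Percentage change in T = (0.95510 − 1) × 100% = -4.490%.

-4.490%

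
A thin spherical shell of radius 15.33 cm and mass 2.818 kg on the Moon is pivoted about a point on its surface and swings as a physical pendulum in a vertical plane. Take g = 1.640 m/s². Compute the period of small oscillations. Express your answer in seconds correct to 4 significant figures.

I_cm = (2/3)mr² = 0.044150 kg·m². The pivot is at distance d = 0.1533 m from the centre of mass.
By the parallel-axis theorem, I = I_cm + md² = 0.044150 + 0.066226 = 0.11038 kg·m².
T = 2π√(I/(mgd)) = 2π√(0.11038/(2.818 × 1.640 × 0.1533)) = 2.480 s.

2.480 s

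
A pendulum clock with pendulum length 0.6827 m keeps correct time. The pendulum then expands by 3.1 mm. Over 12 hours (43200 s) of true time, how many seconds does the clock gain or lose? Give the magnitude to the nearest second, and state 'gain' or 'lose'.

T ∝ √L, so T'/T = √(0.68580/0.6827) = 1.00227.
In 43200 s of true time the clock registers 43200/1.00227 = 43102.3 s, so it loses 98 s.

lose 98 s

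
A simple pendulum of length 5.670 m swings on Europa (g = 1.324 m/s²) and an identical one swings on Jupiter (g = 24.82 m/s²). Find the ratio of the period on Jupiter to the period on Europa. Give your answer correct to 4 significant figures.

0.2310

T ∝ 1/√g, so T₂/T₁ = √(g₁/g₂) = √(1.324/24.82) = 0.2310.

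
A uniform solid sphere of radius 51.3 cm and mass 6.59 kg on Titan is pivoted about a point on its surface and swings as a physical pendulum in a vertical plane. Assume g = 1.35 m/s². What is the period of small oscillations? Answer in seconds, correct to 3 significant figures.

I_cm = (2/5)mr² = 0.6937 kg·m². The pivot is at distance d = 0.513 m from the centre of mass.
By the parallel-axis theorem, I = I_cm + md² = 0.6937 + 1.734 = 2.428 kg·m².
T = 2π√(I/(mgd)) = 2π√(2.428/(6.59 × 1.35 × 0.513)) = 4.58 s.

4.58 s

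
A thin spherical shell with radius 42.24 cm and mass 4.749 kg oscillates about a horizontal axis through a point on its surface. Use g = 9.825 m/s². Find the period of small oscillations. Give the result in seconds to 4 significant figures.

I_cm = (2/3)mr² = 0.56488 kg·m². The pivot is at distance d = 0.4224 m from the centre of mass.
By the parallel-axis theorem, I = I_cm + md² = 0.56488 + 0.84732 = 1.4122 kg·m².
T = 2π√(I/(mgd)) = 2π√(1.4122/(4.749 × 9.825 × 0.4224)) = 1.682 s.

1.682 s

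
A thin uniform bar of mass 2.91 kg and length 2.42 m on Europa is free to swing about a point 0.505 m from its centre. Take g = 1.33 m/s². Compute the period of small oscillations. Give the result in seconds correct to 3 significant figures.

6.61 s

For a physical pendulum T = 2π√(I/(mgd)), with d = 0.5050 m from pivot to centre of mass.
I_cm = mL²/12 = 2.91 × 2.42²/12 = 1.420 kg·m²; I = I_cm + md² = 1.420 + 2.91 × 0.5050² = 2.162 kg·m².
T = 2π√(2.162/(2.91 × 1.33 × 0.5050)) = 6.61 s.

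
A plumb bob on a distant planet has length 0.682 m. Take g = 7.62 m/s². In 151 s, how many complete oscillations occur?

T = 2π√(L/g) = 2π√(0.682/7.62) = 1.880 s.
Number of complete oscillations = ⌊151/1.880⌋ = ⌊80.33⌋ = 80.

80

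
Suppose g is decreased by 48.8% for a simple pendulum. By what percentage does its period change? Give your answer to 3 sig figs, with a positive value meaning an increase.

T ∝ 1/√g, so T'/T = 1/√(0.5120) = 1.398.
Percentage change in T = (1.398 − 1) × 100% = 39.8%.

39.8%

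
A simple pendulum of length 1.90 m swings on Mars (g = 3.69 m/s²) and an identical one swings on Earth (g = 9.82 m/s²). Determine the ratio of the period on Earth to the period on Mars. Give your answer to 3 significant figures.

T ∝ 1/√g, so T₂/T₁ = √(g₁/g₂) = √(3.69/9.82) = 0.613.

0.613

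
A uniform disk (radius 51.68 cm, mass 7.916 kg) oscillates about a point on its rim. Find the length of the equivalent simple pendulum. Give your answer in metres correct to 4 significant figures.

0.7752 m

The equivalent simple-pendulum length is L_eq = I/(md), where I is about the pivot and d = 0.51680 m.
I_cm = ½mR² = 1.0571 kg·m², so I = I_cm + md² = 1.0571 + 2.1142 = 3.1713 kg·m².
L_eq = 3.1713/(7.916 × 0.51680) = 0.7752 m.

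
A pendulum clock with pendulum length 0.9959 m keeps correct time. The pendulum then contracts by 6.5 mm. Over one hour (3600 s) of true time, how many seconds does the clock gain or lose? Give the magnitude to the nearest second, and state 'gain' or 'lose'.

gain 12 s

T ∝ √L, so T'/T = √(0.98940/0.9959) = 0.996731.
In 3600 s of true time the clock registers 3600/0.996731 = 3611.8 s, so it gains 12 s.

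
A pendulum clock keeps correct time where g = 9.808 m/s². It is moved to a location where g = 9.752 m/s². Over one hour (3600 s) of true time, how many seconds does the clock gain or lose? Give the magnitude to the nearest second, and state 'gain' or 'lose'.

The clock's period scales as T ∝ 1/√g, so T'/T = √(9.808/9.752) = 1.00287.
In 3600 s of true time the clock registers 3600/1.00287 = 3589.7 s, so it loses 10 s.

lose 10 s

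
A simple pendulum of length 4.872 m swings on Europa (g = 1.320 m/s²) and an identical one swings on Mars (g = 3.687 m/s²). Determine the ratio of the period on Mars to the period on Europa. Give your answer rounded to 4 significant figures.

0.5983

T ∝ 1/√g, so T₂/T₁ = √(g₁/g₂) = √(1.320/3.687) = 0.5983.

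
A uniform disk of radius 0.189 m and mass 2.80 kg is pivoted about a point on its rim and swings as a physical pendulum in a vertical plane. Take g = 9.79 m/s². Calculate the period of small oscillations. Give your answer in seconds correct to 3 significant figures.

1.07 s

I_cm = ½mr² = 0.05001 kg·m². The pivot is at distance d = 0.189 m from the centre of mass.
By the parallel-axis theorem, I = I_cm + md² = 0.05001 + 0.1000 = 0.1500 kg·m².
T = 2π√(I/(mgd)) = 2π√(0.1500/(2.80 × 9.79 × 0.189)) = 1.07 s.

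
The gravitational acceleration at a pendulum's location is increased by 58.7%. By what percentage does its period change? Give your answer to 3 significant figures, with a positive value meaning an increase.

T ∝ 1/√g, so T'/T = 1/√(1.587) = 0.7938.
Percentage change in T = (0.7938 − 1) × 100% = -20.6%.

-20.6%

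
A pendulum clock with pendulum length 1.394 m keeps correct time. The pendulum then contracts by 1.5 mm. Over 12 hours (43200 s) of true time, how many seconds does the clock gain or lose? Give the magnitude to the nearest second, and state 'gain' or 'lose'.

gain 23 s

T ∝ √L, so T'/T = √(1.39250/1.394) = 0.999462.
In 43200 s of true time the clock registers 43200/0.999462 = 43223.3 s, so it gains 23 s.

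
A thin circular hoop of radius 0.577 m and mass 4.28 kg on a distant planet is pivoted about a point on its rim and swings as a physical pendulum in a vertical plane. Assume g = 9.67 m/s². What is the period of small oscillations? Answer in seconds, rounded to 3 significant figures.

I_cm = mr² = 1.425 kg·m². The pivot is at distance d = 0.577 m from the centre of mass.
By the parallel-axis theorem, I = I_cm + md² = 1.425 + 1.425 = 2.850 kg·m².
T = 2π√(I/(mgd)) = 2π√(2.850/(4.28 × 9.67 × 0.577)) = 2.17 s.

2.17 s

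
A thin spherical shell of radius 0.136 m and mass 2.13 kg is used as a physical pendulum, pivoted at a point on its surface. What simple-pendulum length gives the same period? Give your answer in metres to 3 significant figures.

0.227 m

The equivalent simple-pendulum length is L_eq = I/(md), where I is about the pivot and d = 0.1360 m.
I_cm = (2/3)mR² = 0.02626 kg·m², so I = I_cm + md² = 0.02626 + 0.03940 = 0.06566 kg·m².
L_eq = 0.06566/(2.13 × 0.1360) = 0.227 m.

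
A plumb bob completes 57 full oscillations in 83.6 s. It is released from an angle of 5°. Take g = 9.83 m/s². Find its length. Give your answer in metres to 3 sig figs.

0.536 m

T = 83.6/57 = 1.467 s.
From T = 2π√(L/g), L = gT²/(4π²) = 9.83 × 1.467²/(4π²) = 0.536 m.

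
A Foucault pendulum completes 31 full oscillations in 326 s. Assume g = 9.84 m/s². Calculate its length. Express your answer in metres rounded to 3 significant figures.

T = 326/31 = 10.52 s.
From T = 2π√(L/g), L = gT²/(4π²) = 9.84 × 10.52²/(4π²) = 27.6 m.

27.6 m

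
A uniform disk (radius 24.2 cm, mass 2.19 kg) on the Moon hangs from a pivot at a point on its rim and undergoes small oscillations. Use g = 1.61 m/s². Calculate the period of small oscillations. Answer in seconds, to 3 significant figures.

2.98 s

I_cm = ½mr² = 0.06413 kg·m². The pivot is at distance d = 0.242 m from the centre of mass.
By the parallel-axis theorem, I = I_cm + md² = 0.06413 + 0.1283 = 0.1924 kg·m².
T = 2π√(I/(mgd)) = 2π√(0.1924/(2.19 × 1.61 × 0.242)) = 2.98 s.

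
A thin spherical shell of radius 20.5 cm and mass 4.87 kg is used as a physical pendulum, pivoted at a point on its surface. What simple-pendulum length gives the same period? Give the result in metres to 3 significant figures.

0.342 m

The equivalent simple-pendulum length is L_eq = I/(md), where I is about the pivot and d = 0.2050 m.
I_cm = (2/3)mR² = 0.1364 kg·m², so I = I_cm + md² = 0.1364 + 0.2047 = 0.3411 kg·m².
L_eq = 0.3411/(4.87 × 0.2050) = 0.342 m.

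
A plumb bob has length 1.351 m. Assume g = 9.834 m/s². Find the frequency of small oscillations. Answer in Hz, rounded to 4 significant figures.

T = 2π√(L/g) = 2π√(1.351/9.834) = 2.3289 s, so f = 1/T = 0.4294 Hz.

0.4294 Hz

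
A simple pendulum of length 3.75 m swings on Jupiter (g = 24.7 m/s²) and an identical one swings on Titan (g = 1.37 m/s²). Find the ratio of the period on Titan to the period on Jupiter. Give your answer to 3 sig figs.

T ∝ 1/√g, so T₂/T₁ = √(g₁/g₂) = √(24.7/1.37) = 4.25.

4.25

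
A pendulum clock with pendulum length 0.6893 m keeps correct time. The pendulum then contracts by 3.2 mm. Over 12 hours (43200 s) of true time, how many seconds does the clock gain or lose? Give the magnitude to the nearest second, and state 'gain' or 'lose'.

T ∝ √L, so T'/T = √(0.68610/0.6893) = 0.997676.
In 43200 s of true time the clock registers 43200/0.997676 = 43300.6 s, so it gains 101 s.

gain 101 s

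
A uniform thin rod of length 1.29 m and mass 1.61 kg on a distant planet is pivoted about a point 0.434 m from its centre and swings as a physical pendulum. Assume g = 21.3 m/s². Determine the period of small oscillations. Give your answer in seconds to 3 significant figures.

For a physical pendulum T = 2π√(I/(mgd)), with d = 0.4340 m from pivot to centre of mass.
I_cm = mL²/12 = 1.61 × 1.29²/12 = 0.2233 kg·m²; I = I_cm + md² = 0.2233 + 1.61 × 0.4340² = 0.5265 kg·m².
T = 2π√(0.5265/(1.61 × 21.3 × 0.4340)) = 1.18 s.

1.18 s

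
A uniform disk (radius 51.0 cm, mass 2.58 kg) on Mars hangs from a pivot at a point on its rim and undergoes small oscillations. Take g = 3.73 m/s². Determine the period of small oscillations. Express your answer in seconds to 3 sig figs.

2.85 s

I_cm = ½mr² = 0.3355 kg·m². The pivot is at distance d = 0.510 m from the centre of mass.
By the parallel-axis theorem, I = I_cm + md² = 0.3355 + 0.6711 = 1.007 kg·m².
T = 2π√(I/(mgd)) = 2π√(1.007/(2.58 × 3.73 × 0.510)) = 2.85 s.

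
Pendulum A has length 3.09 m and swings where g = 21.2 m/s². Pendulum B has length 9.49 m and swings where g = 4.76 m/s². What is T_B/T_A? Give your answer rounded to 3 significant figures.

T = 2π√(L/g), so T_B/T_A = √((L_B/g_B)/(L_A/g_A)) = √((9.49/4.76)/(3.09/21.2)) = 3.70.

3.70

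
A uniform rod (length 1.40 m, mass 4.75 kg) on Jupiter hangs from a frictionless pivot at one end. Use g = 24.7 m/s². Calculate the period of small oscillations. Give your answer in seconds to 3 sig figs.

1.22 s

For a physical pendulum T = 2π√(I/(mgd)), with d = 0.7000 m from pivot to centre of mass.
I_cm = mL²/12 = 4.75 × 1.40²/12 = 0.7758 kg·m²; I = I_cm + md² = 0.7758 + 4.75 × 0.7000² = 3.103 kg·m².
T = 2π√(3.103/(4.75 × 24.7 × 0.7000)) = 1.22 s.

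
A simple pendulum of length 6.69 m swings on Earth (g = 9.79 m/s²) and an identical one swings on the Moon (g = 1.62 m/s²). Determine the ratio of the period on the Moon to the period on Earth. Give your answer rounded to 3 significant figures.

T ∝ 1/√g, so T₂/T₁ = √(g₁/g₂) = √(9.79/1.62) = 2.46.

2.46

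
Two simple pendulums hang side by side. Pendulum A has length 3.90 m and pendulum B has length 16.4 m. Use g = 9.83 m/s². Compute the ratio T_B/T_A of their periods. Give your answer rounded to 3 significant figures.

T ∝ √L, so T_B/T_A = √(L_B/L_A) = √(16.4/3.90) = 2.05.

2.05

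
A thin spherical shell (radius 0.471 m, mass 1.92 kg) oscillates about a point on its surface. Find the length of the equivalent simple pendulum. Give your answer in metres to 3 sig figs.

0.785 m

The equivalent simple-pendulum length is L_eq = I/(md), where I is about the pivot and d = 0.4710 m.
I_cm = (2/3)mR² = 0.2840 kg·m², so I = I_cm + md² = 0.2840 + 0.4259 = 0.7099 kg·m².
L_eq = 0.7099/(1.92 × 0.4710) = 0.785 m.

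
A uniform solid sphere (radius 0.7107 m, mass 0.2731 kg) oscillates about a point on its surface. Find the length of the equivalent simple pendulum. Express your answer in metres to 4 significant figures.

The equivalent simple-pendulum length is L_eq = I/(md), where I is about the pivot and d = 0.71070 m.
I_cm = (2/5)mR² = 0.055177 kg·m², so I = I_cm + md² = 0.055177 + 0.13794 = 0.19312 kg·m².
L_eq = 0.19312/(0.2731 × 0.71070) = 0.9950 m.

0.9950 m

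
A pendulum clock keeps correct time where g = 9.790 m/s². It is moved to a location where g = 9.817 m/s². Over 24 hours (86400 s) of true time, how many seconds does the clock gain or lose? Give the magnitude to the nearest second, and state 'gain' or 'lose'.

gain 119 s

The clock's period scales as T ∝ 1/√g, so T'/T = √(9.790/9.817) = 0.998624.
In 86400 s of true time the clock registers 86400/0.998624 = 86519.1 s, so it gains 119 s.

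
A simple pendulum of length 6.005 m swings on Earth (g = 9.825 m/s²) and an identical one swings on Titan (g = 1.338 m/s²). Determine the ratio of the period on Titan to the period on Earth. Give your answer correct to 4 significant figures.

T ∝ 1/√g, so T₂/T₁ = √(g₁/g₂) = √(9.825/1.338) = 2.710.

2.710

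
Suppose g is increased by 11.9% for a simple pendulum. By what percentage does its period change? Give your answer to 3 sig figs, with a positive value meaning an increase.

T ∝ 1/√g, so T'/T = 1/√(1.119) = 0.9453.
Percentage change in T = (0.9453 − 1) × 100% = -5.47%.

-5.47%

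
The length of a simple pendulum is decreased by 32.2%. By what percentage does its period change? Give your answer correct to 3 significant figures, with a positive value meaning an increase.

-17.7%

T ∝ √L, so T'/T = √(0.6780) = 0.8234.
Percentage change in T = (0.8234 − 1) × 100% = -17.7%.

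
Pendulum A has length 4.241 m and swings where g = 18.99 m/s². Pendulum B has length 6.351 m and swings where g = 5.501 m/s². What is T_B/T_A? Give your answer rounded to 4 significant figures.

2.274

T = 2π√(L/g), so T_B/T_A = √((L_B/g_B)/(L_A/g_A)) = √((6.351/5.501)/(4.241/18.99)) = 2.274.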